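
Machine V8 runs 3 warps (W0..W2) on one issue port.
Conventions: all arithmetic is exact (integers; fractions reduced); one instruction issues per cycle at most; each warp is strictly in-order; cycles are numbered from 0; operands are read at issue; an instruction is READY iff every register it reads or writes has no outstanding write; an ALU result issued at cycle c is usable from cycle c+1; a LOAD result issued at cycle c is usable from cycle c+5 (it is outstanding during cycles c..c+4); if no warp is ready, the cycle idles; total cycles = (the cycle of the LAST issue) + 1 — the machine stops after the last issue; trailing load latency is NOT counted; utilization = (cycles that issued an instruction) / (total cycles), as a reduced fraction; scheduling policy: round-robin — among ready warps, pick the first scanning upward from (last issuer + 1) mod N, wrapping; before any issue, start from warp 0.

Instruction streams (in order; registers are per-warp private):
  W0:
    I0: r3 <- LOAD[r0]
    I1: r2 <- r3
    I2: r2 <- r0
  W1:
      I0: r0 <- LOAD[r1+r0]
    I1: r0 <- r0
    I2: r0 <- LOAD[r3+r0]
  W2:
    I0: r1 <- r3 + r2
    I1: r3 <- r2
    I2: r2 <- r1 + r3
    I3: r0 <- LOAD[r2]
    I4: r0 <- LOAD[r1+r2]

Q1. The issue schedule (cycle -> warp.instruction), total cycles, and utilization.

cycle 0: W0.I0
cycle 1: W1.I0
cycle 2: W2.I0
cycle 3: W2.I1
cycle 4: W2.I2
cycle 5: W0.I1
cycle 6: W1.I1
cycle 7: W2.I3
cycle 8: W0.I2
cycle 9: W1.I2
cycle 10: idle
cycle 11: idle
cycle 12: W2.I4

Answer: 13 cycles, utilization 11/13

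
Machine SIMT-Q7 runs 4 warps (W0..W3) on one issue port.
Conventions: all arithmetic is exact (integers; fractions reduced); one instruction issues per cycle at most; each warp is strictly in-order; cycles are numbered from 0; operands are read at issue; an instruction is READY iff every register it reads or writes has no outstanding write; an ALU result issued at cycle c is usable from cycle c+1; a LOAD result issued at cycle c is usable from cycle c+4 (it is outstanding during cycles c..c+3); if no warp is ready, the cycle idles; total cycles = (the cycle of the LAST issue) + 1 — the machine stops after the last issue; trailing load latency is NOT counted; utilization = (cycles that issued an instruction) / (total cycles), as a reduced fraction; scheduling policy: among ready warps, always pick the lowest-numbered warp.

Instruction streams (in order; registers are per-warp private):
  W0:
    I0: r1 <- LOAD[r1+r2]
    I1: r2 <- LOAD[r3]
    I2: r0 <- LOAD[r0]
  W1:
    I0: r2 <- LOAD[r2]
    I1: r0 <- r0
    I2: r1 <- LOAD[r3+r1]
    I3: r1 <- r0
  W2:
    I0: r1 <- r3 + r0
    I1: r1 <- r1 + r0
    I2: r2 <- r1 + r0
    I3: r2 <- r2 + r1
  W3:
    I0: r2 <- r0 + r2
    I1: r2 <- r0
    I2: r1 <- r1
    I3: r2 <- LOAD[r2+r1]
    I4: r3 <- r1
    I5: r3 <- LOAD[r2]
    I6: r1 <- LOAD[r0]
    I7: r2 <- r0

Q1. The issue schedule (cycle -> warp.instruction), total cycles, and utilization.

cycle 0: W0.I0
cycle 1: W0.I1
cycle 2: W0.I2
cycle 3: W1.I0
cycle 4: W1.I1
cycle 5: W1.I2
cycle 6: W2.I0
cycle 7: W2.I1
cycle 8: W2.I2
cycle 9: W1.I3
cycle 10: W2.I3
cycle 11: W3.I0
cycle 12: W3.I1
cycle 13: W3.I2
cycle 14: W3.I3
cycle 15: W3.I4
cycle 16: idle
cycle 17: idle
cycle 18: W3.I5
cycle 19: W3.I6
cycle 20: W3.I7

Answer: 21 cycles, utilization 19/21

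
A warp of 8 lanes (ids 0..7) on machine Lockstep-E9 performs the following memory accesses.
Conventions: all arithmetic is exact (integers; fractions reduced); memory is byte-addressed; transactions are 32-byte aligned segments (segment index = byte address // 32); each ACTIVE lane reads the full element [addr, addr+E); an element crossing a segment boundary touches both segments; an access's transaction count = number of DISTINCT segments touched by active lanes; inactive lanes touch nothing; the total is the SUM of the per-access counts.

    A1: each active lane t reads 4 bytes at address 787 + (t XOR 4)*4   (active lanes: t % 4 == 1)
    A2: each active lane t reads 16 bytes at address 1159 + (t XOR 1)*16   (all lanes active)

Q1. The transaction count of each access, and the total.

A1: 2 transactions
A2: 5 transactions

Answer: 2,5; total 7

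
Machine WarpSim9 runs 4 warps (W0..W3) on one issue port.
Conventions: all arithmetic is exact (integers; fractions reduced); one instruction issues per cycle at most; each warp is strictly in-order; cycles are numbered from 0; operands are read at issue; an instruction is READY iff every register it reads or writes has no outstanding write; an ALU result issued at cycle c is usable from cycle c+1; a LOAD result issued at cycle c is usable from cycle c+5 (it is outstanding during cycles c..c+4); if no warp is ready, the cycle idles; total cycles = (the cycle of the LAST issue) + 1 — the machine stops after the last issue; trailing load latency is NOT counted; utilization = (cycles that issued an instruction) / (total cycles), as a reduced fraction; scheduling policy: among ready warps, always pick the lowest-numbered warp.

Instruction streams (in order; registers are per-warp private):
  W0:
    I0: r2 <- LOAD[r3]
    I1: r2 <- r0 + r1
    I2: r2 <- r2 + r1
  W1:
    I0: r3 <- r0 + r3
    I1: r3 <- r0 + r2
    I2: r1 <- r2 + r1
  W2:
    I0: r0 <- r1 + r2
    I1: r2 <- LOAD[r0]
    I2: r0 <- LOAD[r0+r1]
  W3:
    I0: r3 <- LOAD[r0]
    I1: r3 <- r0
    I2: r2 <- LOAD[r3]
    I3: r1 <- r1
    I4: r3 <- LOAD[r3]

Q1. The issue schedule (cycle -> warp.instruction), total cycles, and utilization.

cycle 0: W0.I0
cycle 1: W1.I0
cycle 2: W1.I1
cycle 3: W1.I2
cycle 4: W2.I0
cycle 5: W0.I1
cycle 6: W0.I2
cycle 7: W2.I1
cycle 8: W2.I2
cycle 9: W3.I0
cycle 10: idle
cycle 11: idle
cycle 12: idle
cycle 13: idle
cycle 14: W3.I1
cycle 15: W3.I2
cycle 16: W3.I3
cycle 17: W3.I4

Answer: 18 cycles, utilization 7/9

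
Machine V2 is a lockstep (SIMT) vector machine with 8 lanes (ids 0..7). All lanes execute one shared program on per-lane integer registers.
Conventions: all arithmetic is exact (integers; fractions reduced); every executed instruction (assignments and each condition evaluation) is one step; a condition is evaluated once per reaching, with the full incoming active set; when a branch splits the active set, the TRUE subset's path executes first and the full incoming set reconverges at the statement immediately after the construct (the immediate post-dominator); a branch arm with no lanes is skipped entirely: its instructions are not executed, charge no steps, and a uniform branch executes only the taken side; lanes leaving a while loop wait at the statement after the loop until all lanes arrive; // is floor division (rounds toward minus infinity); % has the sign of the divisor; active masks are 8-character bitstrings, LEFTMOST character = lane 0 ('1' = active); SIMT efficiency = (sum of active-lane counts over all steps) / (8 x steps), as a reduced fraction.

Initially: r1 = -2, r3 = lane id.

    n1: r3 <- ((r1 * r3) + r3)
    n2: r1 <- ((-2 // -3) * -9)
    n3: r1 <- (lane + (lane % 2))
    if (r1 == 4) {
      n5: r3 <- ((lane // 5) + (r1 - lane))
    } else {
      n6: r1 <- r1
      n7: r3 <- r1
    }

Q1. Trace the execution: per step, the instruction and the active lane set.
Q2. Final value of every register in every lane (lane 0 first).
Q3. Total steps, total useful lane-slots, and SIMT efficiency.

step 0: r3 <- ((r1 * r3) + r3)       11111111
step 1: r1 <- ((-2 // -3) * -9)      11111111
step 2: r1 <- (lane + (lane % 2))    11111111
step 3: eval (r1 == 4)               11111111
step 4: r3 <- ((lane // 5) + (r1 - lane)) 00011000
step 5: r1 <- r1                     11100111
step 6: r3 <- r1                     11100111

Answer: 7 steps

r1: 0,2,2,4,4,6,6,8
r3: 0,2,2,1,0,6,6,8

steps = 7; useful = 46; efficiency = 46/56 = 23/28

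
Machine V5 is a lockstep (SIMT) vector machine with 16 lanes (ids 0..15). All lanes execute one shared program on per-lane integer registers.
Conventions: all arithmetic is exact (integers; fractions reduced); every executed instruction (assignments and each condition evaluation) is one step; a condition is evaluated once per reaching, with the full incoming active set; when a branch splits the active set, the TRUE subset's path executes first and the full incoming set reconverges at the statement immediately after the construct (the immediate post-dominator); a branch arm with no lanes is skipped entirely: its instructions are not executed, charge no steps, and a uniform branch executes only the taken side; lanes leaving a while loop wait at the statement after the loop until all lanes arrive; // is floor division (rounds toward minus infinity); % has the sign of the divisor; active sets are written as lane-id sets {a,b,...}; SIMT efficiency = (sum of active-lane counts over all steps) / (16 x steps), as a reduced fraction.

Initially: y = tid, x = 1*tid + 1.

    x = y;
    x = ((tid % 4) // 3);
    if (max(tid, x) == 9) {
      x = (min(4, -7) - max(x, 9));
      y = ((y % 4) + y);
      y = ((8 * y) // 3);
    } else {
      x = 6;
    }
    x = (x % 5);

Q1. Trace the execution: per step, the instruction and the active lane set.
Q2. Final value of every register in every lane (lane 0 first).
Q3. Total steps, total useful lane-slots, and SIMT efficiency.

step 0: x <- y                       {0,1,2,3,4,5,6,7,8,9,10,11,12,13,14,15}
step 1: x <- ((tid % 4) // 3)        {0,1,2,3,4,5,6,7,8,9,10,11,12,13,14,15}
step 2: eval (max(tid, x) == 9)      {0,1,2,3,4,5,6,7,8,9,10,11,12,13,14,15}
step 3: x <- (min(4, -7) - max(x, 9)) {9}
step 4: y <- ((y % 4) + y)           {9}
step 5: y <- ((8 * y) // 3)          {9}
step 6: x <- 6                       {0,1,2,3,4,5,6,7,8,10,11,12,13,14,15}
step 7: x <- (x % 5)                 {0,1,2,3,4,5,6,7,8,9,10,11,12,13,14,15}

Answer: 8 steps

y: 0,1,2,3,4,5,6,7,8,26,10,11,12,13,14,15
x: 1,1,1,1,1,1,1,1,1,4,1,1,1,1,1,1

steps = 8; useful = 82; efficiency = 82/128 = 41/64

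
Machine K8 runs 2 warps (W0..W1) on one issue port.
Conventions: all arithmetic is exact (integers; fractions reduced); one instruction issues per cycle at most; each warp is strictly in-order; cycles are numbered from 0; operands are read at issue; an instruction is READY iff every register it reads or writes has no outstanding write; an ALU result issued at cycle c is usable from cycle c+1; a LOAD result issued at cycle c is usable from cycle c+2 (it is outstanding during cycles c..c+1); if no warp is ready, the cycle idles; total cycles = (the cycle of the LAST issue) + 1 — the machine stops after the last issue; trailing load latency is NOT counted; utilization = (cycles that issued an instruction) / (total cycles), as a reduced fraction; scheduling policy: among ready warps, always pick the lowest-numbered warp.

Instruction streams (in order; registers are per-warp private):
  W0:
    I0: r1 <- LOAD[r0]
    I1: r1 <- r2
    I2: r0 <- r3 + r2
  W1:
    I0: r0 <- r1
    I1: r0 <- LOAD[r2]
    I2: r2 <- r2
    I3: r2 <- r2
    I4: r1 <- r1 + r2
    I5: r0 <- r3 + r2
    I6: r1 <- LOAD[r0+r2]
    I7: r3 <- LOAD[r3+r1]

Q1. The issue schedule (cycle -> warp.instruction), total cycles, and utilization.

cycle 0: W0.I0
cycle 1: W1.I0
cycle 2: W0.I1
cycle 3: W0.I2
cycle 4: W1.I1
cycle 5: W1.I2
cycle 6: W1.I3
cycle 7: W1.I4
cycle 8: W1.I5
cycle 9: W1.I6
cycle 10: idle
cycle 11: W1.I7

Answer: 12 cycles, utilization 11/12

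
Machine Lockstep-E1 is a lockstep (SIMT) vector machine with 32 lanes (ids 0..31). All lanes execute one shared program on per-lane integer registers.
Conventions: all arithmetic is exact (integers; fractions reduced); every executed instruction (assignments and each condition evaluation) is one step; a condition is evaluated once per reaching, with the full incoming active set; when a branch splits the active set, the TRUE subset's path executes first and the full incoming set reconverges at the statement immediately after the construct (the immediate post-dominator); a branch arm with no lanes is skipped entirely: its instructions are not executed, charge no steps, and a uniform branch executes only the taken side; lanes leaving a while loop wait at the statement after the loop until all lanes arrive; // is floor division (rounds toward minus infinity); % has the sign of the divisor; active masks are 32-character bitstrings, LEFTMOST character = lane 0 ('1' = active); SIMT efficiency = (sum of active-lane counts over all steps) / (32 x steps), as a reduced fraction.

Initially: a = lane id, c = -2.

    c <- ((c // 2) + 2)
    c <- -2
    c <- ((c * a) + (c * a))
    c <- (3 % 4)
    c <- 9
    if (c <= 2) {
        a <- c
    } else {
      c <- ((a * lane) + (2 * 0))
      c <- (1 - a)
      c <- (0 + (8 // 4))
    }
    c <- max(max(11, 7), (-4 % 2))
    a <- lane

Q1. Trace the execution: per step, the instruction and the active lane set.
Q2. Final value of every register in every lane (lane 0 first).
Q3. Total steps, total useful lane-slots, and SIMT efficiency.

step 0: c <- ((c // 2) + 2)          11111111111111111111111111111111
step 1: c <- -2                      11111111111111111111111111111111
step 2: c <- ((c * a) + (c * a))     11111111111111111111111111111111
step 3: c <- (3 % 4)                 11111111111111111111111111111111
step 4: c <- 9                       11111111111111111111111111111111
step 5: eval (c <= 2)                11111111111111111111111111111111
step 6: c <- ((a * lane) + (2 * 0))  11111111111111111111111111111111
step 7: c <- (1 - a)                 11111111111111111111111111111111
step 8: c <- (0 + (8 // 4))          11111111111111111111111111111111
step 9: c <- max(max(11, 7), (-4 % 2)) 11111111111111111111111111111111
step 10: a <- lane                    11111111111111111111111111111111

Answer: 11 steps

a: 0,1,2,3,4,5,6,7,8,9,10,11,12,13,14,15,16,17,18,19,20,21,22,23,24,25,26,27,28,29,30,31
c: 11,11,11,11,11,11,11,11,11,11,11,11,11,11,11,11,11,11,11,11,11,11,11,11,11,11,11,11,11,11,11,11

steps = 11; useful = 352; efficiency = 352/352 = 1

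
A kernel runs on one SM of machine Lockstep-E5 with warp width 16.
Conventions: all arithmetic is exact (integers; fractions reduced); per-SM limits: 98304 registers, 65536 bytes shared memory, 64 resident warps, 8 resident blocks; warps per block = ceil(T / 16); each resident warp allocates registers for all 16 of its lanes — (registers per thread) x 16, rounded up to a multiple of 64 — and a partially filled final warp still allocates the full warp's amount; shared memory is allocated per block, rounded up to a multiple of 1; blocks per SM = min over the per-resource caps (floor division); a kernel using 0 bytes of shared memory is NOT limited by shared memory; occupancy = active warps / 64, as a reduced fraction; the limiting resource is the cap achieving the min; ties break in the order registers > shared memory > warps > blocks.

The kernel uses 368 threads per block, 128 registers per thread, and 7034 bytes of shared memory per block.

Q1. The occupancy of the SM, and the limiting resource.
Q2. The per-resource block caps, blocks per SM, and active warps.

Answer: occupancy 23/32, limited by registers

registers: 2 blocks
shared memory: 9 blocks
warps: 2 blocks
blocks: 8 blocks

Answer: 2 blocks, 46 active warps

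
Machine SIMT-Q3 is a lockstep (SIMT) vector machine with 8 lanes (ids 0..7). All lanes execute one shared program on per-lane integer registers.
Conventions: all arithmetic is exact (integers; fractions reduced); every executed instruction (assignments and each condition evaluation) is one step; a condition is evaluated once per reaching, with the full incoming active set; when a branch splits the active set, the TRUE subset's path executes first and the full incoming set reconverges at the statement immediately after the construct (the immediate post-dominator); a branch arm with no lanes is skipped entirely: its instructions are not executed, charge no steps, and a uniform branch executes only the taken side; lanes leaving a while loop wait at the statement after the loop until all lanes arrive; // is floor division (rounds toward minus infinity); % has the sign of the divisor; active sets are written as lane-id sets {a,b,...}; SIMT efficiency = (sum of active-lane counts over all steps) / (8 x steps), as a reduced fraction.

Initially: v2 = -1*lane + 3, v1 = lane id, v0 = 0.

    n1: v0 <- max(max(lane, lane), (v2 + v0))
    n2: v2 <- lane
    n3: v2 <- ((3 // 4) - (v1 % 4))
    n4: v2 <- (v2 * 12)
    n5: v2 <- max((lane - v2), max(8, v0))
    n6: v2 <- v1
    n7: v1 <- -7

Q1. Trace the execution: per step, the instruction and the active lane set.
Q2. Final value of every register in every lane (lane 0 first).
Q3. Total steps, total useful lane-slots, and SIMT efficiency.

step 0: v0 <- max(max(lane, lane), (v2 + v0)) {0,1,2,3,4,5,6,7}
step 1: v2 <- lane                   {0,1,2,3,4,5,6,7}
step 2: v2 <- ((3 // 4) - (v1 % 4))  {0,1,2,3,4,5,6,7}
step 3: v2 <- (v2 * 12)              {0,1,2,3,4,5,6,7}
step 4: v2 <- max((lane - v2), max(8, v0)) {0,1,2,3,4,5,6,7}
step 5: v2 <- v1                     {0,1,2,3,4,5,6,7}
step 6: v1 <- -7                     {0,1,2,3,4,5,6,7}

Answer: 7 steps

v2: 0,1,2,3,4,5,6,7
v1: -7,-7,-7,-7,-7,-7,-7,-7
v0: 3,2,2,3,4,5,6,7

steps = 7; useful = 56; efficiency = 56/56 = 1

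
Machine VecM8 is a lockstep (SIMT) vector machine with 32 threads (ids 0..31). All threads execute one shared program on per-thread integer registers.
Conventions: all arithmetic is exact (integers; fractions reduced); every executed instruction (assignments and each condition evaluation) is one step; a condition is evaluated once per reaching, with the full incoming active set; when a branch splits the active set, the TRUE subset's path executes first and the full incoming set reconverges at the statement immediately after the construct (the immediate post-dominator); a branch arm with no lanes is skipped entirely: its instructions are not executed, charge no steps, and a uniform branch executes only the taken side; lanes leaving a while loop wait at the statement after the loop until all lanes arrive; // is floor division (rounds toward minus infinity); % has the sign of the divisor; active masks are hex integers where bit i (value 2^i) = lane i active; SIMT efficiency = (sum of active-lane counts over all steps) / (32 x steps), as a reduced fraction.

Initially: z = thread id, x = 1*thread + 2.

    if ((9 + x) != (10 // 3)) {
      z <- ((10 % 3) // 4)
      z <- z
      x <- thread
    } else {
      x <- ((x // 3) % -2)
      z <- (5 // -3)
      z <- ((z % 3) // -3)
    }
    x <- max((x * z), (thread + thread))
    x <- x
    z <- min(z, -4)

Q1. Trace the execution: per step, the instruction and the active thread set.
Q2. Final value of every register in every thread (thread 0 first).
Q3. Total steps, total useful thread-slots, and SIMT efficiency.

step 0: eval ((9 + x) != (10 // 3))  0xffffffff
step 1: z <- ((10 % 3) // 4)         0xffffffff
step 2: z <- z                       0xffffffff
step 3: x <- thread                  0xffffffff
step 4: x <- max((x * z), (thread + thread)) 0xffffffff
step 5: x <- x                       0xffffffff
step 6: z <- min(z, -4)              0xffffffff

Answer: 7 steps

z: -4,-4,-4,-4,-4,-4,-4,-4,-4,-4,-4,-4,-4,-4,-4,-4,-4,-4,-4,-4,-4,-4,-4,-4,-4,-4,-4,-4,-4,-4,-4,-4
x: 0,2,4,6,8,10,12,14,16,18,20,22,24,26,28,30,32,34,36,38,40,42,44,46,48,50,52,54,56,58,60,62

steps = 7; useful = 224; efficiency = 224/224 = 1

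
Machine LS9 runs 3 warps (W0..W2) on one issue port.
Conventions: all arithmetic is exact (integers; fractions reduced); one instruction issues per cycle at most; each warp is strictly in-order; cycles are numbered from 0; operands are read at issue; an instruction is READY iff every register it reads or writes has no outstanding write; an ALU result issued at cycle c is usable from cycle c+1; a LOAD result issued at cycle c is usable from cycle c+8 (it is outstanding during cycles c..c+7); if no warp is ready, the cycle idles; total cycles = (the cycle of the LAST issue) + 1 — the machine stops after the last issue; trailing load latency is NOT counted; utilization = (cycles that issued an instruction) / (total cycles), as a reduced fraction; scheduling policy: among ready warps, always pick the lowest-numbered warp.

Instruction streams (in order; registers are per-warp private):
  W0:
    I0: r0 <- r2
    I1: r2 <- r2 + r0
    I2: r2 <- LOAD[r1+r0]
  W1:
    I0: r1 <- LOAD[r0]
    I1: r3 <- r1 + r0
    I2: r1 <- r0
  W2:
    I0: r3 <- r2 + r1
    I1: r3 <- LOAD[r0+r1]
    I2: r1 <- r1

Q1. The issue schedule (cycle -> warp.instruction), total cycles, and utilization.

cycle 0: W0.I0
cycle 1: W0.I1
cycle 2: W0.I2
cycle 3: W1.I0
cycle 4: W2.I0
cycle 5: W2.I1
cycle 6: W2.I2
cycle 7: idle
cycle 8: idle
cycle 9: idle
cycle 10: idle
cycle 11: W1.I1
cycle 12: W1.I2

Answer: 13 cycles, utilization 9/13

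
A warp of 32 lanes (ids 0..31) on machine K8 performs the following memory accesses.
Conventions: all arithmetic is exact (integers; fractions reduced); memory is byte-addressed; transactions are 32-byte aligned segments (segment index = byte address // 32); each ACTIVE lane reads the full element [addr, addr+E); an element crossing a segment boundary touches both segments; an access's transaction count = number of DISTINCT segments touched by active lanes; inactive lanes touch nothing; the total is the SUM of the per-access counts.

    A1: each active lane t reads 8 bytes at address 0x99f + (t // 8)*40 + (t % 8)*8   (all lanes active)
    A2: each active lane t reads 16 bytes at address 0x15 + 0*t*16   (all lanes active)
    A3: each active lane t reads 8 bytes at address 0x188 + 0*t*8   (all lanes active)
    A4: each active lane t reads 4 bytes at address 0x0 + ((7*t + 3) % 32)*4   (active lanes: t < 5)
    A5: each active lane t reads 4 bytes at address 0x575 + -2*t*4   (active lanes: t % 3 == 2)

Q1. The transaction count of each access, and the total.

A1: 7 transactions
A2: 2 transactions
A3: 1 transaction
A4: 4 transactions
A5: 8 transactions

Answer: 7,2,1,4,8; total 22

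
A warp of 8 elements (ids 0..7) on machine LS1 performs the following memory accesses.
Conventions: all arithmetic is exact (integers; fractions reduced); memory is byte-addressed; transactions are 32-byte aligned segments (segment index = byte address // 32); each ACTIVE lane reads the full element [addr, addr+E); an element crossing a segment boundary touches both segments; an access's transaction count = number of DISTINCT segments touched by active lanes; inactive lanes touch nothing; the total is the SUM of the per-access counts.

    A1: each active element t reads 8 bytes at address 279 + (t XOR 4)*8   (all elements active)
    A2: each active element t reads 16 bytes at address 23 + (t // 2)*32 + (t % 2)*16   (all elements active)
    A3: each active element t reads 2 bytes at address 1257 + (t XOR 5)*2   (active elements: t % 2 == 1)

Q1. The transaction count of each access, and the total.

A1: 3 transactions
A2: 5 transactions
A3: 1 transaction

Answer: 3,5,1; total 9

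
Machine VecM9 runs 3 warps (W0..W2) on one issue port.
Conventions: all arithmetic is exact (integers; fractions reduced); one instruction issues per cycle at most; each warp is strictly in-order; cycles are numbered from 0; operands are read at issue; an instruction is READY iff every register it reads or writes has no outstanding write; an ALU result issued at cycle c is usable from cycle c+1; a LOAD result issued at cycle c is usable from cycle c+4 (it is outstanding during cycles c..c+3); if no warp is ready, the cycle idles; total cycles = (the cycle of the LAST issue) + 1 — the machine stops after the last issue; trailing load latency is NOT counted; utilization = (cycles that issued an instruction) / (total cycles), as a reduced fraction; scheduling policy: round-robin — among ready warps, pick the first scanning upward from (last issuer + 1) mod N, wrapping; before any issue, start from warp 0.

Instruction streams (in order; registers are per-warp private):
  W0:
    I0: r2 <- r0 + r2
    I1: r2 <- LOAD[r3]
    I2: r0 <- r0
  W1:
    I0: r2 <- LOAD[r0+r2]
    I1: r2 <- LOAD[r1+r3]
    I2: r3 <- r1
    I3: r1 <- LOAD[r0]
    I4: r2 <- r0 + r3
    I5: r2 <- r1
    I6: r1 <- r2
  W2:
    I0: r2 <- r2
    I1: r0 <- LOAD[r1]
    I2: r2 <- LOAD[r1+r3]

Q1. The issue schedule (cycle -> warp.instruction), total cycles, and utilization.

cycle 0: W0.I0
cycle 1: W1.I0
cycle 2: W2.I0
cycle 3: W0.I1
cycle 4: W2.I1
cycle 5: W0.I2
cycle 6: W1.I1
cycle 7: W2.I2
cycle 8: W1.I2
cycle 9: W1.I3
cycle 10: W1.I4
cycle 11: idle
cycle 12: idle
cycle 13: W1.I5
cycle 14: W1.I6

Answer: 15 cycles, utilization 13/15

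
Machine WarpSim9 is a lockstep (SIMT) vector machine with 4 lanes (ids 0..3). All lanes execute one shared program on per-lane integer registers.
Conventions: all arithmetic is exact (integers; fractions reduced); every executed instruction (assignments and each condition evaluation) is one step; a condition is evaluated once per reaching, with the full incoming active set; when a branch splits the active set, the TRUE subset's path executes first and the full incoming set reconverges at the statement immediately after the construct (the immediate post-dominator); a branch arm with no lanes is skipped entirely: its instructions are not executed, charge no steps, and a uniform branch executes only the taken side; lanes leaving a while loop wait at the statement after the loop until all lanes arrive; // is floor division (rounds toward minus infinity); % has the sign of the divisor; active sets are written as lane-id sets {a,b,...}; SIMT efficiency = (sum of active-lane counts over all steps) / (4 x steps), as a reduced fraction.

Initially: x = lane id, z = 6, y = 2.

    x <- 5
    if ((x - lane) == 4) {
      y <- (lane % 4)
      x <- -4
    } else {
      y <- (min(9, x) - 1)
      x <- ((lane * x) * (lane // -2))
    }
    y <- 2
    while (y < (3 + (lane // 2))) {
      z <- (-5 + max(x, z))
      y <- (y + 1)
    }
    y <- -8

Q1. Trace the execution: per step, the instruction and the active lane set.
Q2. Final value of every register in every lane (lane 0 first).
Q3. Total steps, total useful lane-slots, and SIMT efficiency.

step 0: x <- 5                       {0,1,2,3}
step 1: eval ((x - lane) == 4)       {0,1,2,3}
step 2: y <- (lane % 4)              {1}
step 3: x <- -4                      {1}
step 4: y <- (min(9, x) - 1)         {0,2,3}
step 5: x <- ((lane * x) * (lane // -2)) {0,2,3}
step 6: y <- 2                       {0,1,2,3}
step 7: eval (y < (3 + (lane // 2))) {0,1,2,3}
step 8: z <- (-5 + max(x, z))        {0,1,2,3}
step 9: y <- (y + 1)                 {0,1,2,3}
step 10: eval (y < (3 + (lane // 2))) {0,1,2,3}
step 11: z <- (-5 + max(x, z))        {2,3}
step 12: y <- (y + 1)                 {2,3}
step 13: eval (y < (3 + (lane // 2))) {2,3}
step 14: y <- -8                      {0,1,2,3}

Answer: 15 steps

x: 0,-4,-10,-30
z: 1,1,-4,-4
y: -8,-8,-8,-8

steps = 15; useful = 46; efficiency = 46/60 = 23/30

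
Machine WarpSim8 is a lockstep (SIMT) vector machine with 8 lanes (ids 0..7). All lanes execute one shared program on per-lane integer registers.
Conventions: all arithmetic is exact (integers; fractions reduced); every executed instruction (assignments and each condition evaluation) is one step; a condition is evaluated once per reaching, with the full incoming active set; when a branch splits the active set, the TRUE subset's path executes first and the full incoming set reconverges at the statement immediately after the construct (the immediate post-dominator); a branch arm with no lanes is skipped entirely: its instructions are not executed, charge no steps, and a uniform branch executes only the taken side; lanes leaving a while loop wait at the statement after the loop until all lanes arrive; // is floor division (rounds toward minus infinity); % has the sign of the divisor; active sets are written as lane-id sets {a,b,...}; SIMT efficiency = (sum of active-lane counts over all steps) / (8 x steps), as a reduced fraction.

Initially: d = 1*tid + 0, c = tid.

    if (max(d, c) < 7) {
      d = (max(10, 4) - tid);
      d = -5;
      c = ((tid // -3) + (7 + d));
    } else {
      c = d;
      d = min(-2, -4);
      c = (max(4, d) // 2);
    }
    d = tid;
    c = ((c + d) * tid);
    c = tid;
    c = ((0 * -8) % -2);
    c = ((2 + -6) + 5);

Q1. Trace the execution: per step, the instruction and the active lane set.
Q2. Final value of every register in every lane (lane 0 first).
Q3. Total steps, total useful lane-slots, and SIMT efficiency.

step 0: eval (max(d, c) < 7)         {0,1,2,3,4,5,6,7}
step 1: d <- (max(10, 4) - tid)      {0,1,2,3,4,5,6}
step 2: d <- -5                      {0,1,2,3,4,5,6}
step 3: c <- ((tid // -3) + (7 + d)) {0,1,2,3,4,5,6}
step 4: c <- d                       {7}
step 5: d <- min(-2, -4)             {7}
step 6: c <- (max(4, d) // 2)        {7}
step 7: d <- tid                     {0,1,2,3,4,5,6,7}
step 8: c <- ((c + d) * tid)         {0,1,2,3,4,5,6,7}
step 9: c <- tid                     {0,1,2,3,4,5,6,7}
step 10: c <- ((0 * -8) % -2)         {0,1,2,3,4,5,6,7}
step 11: c <- ((2 + -6) + 5)          {0,1,2,3,4,5,6,7}

Answer: 12 steps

d: 0,1,2,3,4,5,6,7
c: 1,1,1,1,1,1,1,1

steps = 12; useful = 72; efficiency = 72/96 = 3/4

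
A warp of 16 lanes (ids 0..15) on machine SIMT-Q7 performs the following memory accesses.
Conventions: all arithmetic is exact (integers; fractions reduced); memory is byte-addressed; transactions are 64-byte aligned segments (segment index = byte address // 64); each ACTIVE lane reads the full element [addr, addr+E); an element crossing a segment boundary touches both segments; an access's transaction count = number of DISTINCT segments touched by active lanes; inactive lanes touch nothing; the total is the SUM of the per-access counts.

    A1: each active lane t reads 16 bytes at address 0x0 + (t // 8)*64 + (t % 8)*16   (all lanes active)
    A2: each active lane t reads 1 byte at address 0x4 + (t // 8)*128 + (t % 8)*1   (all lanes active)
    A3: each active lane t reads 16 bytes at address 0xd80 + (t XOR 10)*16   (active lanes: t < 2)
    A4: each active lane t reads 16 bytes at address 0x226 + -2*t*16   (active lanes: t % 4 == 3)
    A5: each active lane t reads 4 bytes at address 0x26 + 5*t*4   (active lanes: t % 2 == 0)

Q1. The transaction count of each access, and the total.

A1: 3 transactions
A2: 2 transactions
A3: 1 transaction
A4: 4 transactions
A5: 6 transactions

Answer: 3,2,1,4,6; total 16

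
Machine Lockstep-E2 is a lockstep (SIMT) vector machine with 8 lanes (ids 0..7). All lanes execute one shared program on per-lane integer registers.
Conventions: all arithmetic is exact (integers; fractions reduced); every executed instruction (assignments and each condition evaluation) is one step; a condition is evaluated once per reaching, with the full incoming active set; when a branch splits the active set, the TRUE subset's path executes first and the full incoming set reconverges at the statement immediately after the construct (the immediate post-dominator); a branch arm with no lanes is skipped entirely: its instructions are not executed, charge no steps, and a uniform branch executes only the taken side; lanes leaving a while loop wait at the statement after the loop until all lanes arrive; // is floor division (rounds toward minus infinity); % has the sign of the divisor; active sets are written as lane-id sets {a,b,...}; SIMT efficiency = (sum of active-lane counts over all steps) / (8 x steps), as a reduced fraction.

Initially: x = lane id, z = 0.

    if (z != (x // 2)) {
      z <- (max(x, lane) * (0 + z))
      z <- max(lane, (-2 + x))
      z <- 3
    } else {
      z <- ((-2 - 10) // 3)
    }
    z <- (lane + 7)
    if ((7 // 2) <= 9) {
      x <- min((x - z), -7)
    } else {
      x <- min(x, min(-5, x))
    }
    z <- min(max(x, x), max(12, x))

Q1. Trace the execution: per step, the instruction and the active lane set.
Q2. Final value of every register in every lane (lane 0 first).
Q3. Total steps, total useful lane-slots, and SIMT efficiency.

step 0: eval (z != (x // 2))         {0,1,2,3,4,5,6,7}
step 1: z <- (max(x, lane) * (0 + z)) {2,3,4,5,6,7}
step 2: z <- max(lane, (-2 + x))     {2,3,4,5,6,7}
step 3: z <- 3                       {2,3,4,5,6,7}
step 4: z <- ((-2 - 10) // 3)        {0,1}
step 5: z <- (lane + 7)              {0,1,2,3,4,5,6,7}
step 6: eval ((7 // 2) <= 9)         {0,1,2,3,4,5,6,7}
step 7: x <- min((x - z), -7)        {0,1,2,3,4,5,6,7}
step 8: z <- min(max(x, x), max(12, x)) {0,1,2,3,4,5,6,7}

Answer: 9 steps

x: -7,-7,-7,-7,-7,-7,-7,-7
z: -7,-7,-7,-7,-7,-7,-7,-7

steps = 9; useful = 60; efficiency = 60/72 = 5/6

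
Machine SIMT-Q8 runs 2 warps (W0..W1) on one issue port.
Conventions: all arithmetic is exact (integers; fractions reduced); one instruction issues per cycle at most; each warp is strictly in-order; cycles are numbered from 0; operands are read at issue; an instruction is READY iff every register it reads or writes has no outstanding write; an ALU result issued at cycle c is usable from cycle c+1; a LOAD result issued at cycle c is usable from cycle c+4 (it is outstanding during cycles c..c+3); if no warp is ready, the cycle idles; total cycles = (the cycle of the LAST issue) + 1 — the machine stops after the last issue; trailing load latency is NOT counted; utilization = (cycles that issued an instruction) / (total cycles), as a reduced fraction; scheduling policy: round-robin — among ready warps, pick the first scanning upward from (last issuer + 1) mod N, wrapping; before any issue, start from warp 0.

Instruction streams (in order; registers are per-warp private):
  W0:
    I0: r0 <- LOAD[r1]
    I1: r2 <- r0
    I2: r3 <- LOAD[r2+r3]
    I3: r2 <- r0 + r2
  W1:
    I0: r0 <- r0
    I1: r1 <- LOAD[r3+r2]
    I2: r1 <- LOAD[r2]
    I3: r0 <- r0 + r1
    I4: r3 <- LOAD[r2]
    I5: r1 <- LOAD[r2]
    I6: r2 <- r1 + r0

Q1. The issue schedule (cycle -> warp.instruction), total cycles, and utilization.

cycle 0: W0.I0
cycle 1: W1.I0
cycle 2: W1.I1
cycle 3: idle
cycle 4: W0.I1
cycle 5: W0.I2
cycle 6: W1.I2
cycle 7: W0.I3
cycle 8: idle
cycle 9: idle
cycle 10: W1.I3
cycle 11: W1.I4
cycle 12: W1.I5
cycle 13: idle
cycle 14: idle
cycle 15: idle
cycle 16: W1.I6

Answer: 17 cycles, utilization 11/17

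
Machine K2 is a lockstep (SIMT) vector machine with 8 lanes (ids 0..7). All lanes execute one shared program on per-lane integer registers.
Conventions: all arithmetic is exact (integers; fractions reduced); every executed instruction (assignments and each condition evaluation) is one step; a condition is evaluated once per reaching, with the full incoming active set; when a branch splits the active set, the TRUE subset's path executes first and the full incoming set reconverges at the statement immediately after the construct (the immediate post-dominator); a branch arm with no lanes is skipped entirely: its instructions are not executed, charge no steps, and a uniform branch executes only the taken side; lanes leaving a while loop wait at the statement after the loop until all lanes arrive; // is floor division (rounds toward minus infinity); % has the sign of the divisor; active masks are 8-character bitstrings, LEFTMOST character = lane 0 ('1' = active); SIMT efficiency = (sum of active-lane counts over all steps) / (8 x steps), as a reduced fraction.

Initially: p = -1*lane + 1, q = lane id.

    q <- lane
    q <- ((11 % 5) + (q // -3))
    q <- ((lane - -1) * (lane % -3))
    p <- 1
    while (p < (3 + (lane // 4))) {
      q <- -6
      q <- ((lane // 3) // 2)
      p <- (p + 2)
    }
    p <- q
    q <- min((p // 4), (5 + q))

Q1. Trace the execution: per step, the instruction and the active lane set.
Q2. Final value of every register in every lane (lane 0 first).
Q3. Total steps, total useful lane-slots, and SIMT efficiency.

step 0: q <- lane                    11111111
step 1: q <- ((11 % 5) + (q // -3))  11111111
step 2: q <- ((lane - -1) * (lane % -3)) 11111111
step 3: p <- 1                       11111111
step 4: eval (p < (3 + (lane // 4))) 11111111
step 5: q <- -6                      11111111
step 6: q <- ((lane // 3) // 2)      11111111
step 7: p <- (p + 2)                 11111111
step 8: eval (p < (3 + (lane // 4))) 11111111
step 9: q <- -6                      00001111
step 10: q <- ((lane // 3) // 2)      00001111
step 11: p <- (p + 2)                 00001111
step 12: eval (p < (3 + (lane // 4))) 00001111
step 13: p <- q                       11111111
step 14: q <- min((p // 4), (5 + q))  11111111

Answer: 15 steps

p: 0,0,0,0,0,0,1,1
q: 0,0,0,0,0,0,0,0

steps = 15; useful = 104; efficiency = 104/120 = 13/15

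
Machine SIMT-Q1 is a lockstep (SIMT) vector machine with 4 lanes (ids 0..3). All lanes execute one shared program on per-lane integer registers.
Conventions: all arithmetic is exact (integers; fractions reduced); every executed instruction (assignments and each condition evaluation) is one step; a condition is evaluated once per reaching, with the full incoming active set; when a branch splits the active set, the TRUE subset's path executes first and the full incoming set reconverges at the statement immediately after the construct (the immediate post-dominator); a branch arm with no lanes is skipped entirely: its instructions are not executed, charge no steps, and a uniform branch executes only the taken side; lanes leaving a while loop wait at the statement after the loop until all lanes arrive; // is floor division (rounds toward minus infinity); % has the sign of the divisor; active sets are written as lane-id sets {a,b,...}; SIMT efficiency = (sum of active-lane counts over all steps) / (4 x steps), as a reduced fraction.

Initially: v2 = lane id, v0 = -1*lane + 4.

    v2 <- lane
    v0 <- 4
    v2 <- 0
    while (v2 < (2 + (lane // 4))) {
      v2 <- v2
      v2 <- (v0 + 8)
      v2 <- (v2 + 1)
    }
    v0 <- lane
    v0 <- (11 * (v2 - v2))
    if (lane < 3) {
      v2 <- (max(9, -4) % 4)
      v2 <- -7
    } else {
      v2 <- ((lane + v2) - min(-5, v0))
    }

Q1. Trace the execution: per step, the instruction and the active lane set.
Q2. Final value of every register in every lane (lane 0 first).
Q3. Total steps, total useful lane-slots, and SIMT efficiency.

step 0: v2 <- lane                   {0,1,2,3}
step 1: v0 <- 4                      {0,1,2,3}
step 2: v2 <- 0                      {0,1,2,3}
step 3: eval (v2 < (2 + (lane // 4))) {0,1,2,3}
step 4: v2 <- v2                     {0,1,2,3}
step 5: v2 <- (v0 + 8)               {0,1,2,3}
step 6: v2 <- (v2 + 1)               {0,1,2,3}
step 7: eval (v2 < (2 + (lane // 4))) {0,1,2,3}
step 8: v0 <- lane                   {0,1,2,3}
step 9: v0 <- (11 * (v2 - v2))       {0,1,2,3}
step 10: eval (lane < 3)              {0,1,2,3}
step 11: v2 <- (max(9, -4) % 4)       {0,1,2}
step 12: v2 <- -7                     {0,1,2}
step 13: v2 <- ((lane + v2) - min(-5, v0)) {3}

Answer: 14 steps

v2: -7,-7,-7,21
v0: 0,0,0,0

steps = 14; useful = 51; efficiency = 51/56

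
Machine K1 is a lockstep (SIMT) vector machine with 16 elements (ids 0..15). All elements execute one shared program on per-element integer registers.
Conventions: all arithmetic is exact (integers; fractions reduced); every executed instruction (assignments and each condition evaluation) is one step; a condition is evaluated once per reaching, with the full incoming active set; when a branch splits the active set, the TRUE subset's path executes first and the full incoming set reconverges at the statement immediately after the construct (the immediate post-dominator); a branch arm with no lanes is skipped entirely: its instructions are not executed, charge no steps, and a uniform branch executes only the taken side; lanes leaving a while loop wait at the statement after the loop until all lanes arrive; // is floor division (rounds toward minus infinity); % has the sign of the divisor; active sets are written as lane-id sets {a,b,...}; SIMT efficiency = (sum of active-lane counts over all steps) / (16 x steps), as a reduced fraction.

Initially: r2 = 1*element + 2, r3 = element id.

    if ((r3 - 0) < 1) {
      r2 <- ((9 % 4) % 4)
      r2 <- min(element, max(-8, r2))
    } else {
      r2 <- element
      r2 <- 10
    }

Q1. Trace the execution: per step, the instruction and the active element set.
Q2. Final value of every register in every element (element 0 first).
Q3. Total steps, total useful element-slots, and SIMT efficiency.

step 0: eval ((r3 - 0) < 1)          {0,1,2,3,4,5,6,7,8,9,10,11,12,13,14,15}
step 1: r2 <- ((9 % 4) % 4)          {0}
step 2: r2 <- min(element, max(-8, r2)) {0}
step 3: r2 <- element                {1,2,3,4,5,6,7,8,9,10,11,12,13,14,15}
step 4: r2 <- 10                     {1,2,3,4,5,6,7,8,9,10,11,12,13,14,15}

Answer: 5 steps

r2: 0,10,10,10,10,10,10,10,10,10,10,10,10,10,10,10
r3: 0,1,2,3,4,5,6,7,8,9,10,11,12,13,14,15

steps = 5; useful = 48; efficiency = 48/80 = 3/5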